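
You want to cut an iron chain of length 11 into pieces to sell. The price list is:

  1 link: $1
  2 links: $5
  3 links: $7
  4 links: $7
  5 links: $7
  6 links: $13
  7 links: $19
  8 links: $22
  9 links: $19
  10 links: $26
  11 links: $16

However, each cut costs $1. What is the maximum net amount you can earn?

Let net[k] be the best obtainable value from length k. For each k, try every first piece i and keep the best of price[i] + net[k−i] minus the 1 cut fee when i<k.
net[1] = 1
net[2] = max(1+1-1, 5+0) = 5
net[3] = max(1+5-1, 5+1-1, 7+0) = 7
net[4] = max(1+7-1, 5+5-1, 7+1-1, 7+0) = 9
net[5] = max(1+9-1, 5+7-1, 7+5-1, 7+1-1, 7+0) = 11
net[6] = max(1+11-1, 5+9-1, 7+7-1, 7+5-1, 7+1-1, 13+0) = 13
net[7] = max(1+13-1, 5+11-1, 7+9-1, …, 13+1-1, 19+0) = 19
net[8] = max(1+19-1, 5+13-1, 7+11-1, …, 19+1-1, 22+0) = 22
net[9] = max(1+22-1, 5+19-1, 7+13-1, …, 22+1-1, 19+0) = 23
net[10] = max(1+23-1, 5+22-1, 7+19-1, …, 19+1-1, 26+0) = 26
net[11] = max(1+26-1, 5+23-1, 7+22-1, …, 26+1-1, 16+0) = 28
One optimal plan: pieces 8 + 3 (1 cut) → $29 − $1 = $28.

28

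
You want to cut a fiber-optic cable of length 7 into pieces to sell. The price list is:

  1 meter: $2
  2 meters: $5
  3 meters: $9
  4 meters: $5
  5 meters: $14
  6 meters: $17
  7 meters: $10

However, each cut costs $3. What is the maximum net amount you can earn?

Consider every possible first cut. net[k] is the best of p[i]+net[k−i] over all sellable i≤k, charging 3 whenever i<k.
net[1] = 2
net[2] = max(2+2-3, 5+0) = 5
net[3] = max(2+5-3, 5+2-3, 9+0) = 9
net[4] = max(2+9-3, 5+5-3, 9+2-3, 5+0) = 8
net[5] = max(2+8-3, 5+9-3, 9+5-3, 5+2-3, 14+0) = 14
net[6] = max(2+14-3, 5+8-3, 9+9-3, 5+5-3, 14+2-3, 17+0) = 17
net[7] = max(2+17-3, 5+14-3, 9+8-3, …, 17+2-3, 10+0) = 16
One optimal plan: pieces 6 + 1 (1 cut) → $19 − $3 = $16.

16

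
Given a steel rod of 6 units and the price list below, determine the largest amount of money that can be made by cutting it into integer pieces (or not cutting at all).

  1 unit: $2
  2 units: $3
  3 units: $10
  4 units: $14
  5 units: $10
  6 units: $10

20

Let best[k] be the best obtainable value from length k. For each k, try every first piece i and keep the best of price[i] + best[k−i].
best[1] = 2
best[2] = 4  (first piece 1, then best[1]=2)
best[3] = 10
best[4] = 14
best[5] = 16  (first piece 1, then best[4]=14)
best[6] = 20  (first piece 3, then best[3]=10)
One optimal cutting: 3 + 3 → $10 + $10 = $20.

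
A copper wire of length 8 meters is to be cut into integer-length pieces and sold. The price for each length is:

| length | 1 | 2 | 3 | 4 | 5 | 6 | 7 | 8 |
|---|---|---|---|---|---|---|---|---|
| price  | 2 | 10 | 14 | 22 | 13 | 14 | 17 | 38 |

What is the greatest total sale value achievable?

Build best[k] bottom-up: best[k] = max over allowed piece i of (p[i] + best[k−i]).
best[1] = 2
best[2] = 10
best[3] = 14
best[4] = 22
best[5] = 24  (first piece 1, then best[4]=22)
best[6] = 32  (first piece 2, then best[4]=22)
best[7] = 36  (first piece 3, then best[4]=22)
best[8] = 44  (first piece 4, then best[4]=22)
One optimal cutting: 4 + 4 → €22 + €22 = €44.

44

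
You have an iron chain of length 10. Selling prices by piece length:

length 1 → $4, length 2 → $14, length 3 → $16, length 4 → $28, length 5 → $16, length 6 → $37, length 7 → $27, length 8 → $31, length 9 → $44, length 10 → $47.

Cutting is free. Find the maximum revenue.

Build best[k] bottom-up: best[k] = max over allowed piece i of (p[i] + best[k−i]).
best[1] = 4
best[2] = max(4+4, 14+0) = 14
best[3] = max(4+14, 14+4, 16+0) = 18
best[4] = max(4+18, 14+14, 16+4, 28+0) = 28
best[5] = max(4+28, 14+18, 16+14, 28+4, 16+0) = 32
best[6] = max(4+32, 14+28, 16+18, 28+14, 16+4, 37+0) = 42
best[7] = max(4+42, 14+32, 16+28, …, 37+4, 27+0) = 46
best[8] = max(4+46, 14+42, 16+32, …, 27+4, 31+0) = 56
best[9] = max(4+56, 14+46, 16+42, …, 31+4, 44+0) = 60
best[10] = max(4+60, 14+56, 16+46, …, 44+4, 47+0) = 70
One optimal cutting: 2 + 2 + 2 + 2 + 2 → $14 + $14 + $14 + $14 + $14 = $70.

70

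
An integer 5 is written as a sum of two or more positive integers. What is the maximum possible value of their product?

6

Fill g[k] for k=2..5: at each k try every first piece i and multiply by the better of (k−i) uncut or g[k−i].
g[2] = 1*max(1,0) = 1*1 = 1
g[3] = max(1*2, 2*1) = 2
g[4] = max(1*3, 2*2, 3*1) = 4
g[5] = max(1*4, 2*3, 3*2, 4*1) = 6
One optimal split: 3 + 2; product 3*2 = 6.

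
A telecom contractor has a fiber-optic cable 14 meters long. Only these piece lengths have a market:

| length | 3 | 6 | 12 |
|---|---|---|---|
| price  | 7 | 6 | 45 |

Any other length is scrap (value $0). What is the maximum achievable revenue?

Let f[k] be the best obtainable value from length k. For each k, try every first piece i and keep the best of price[i] + f[k−i].
f[1] = 0
f[2] = 0
f[3] = 7
f[4] = 7
f[5] = 7
f[6] = max(7+7, 6+0) = 14
f[7] = max(7+7, 6+0) = 14
f[8] = max(7+7, 6+0) = 14
f[9] = max(7+14, 6+7) = 21
f[10] = max(7+14, 6+7) = 21
f[11] = max(7+14, 6+7) = 21
f[12] = max(7+21, 6+14, 45+0) = 45
f[13] = max(7+21, 6+14, 45+0) = 45
f[14] = max(7+21, 6+14, 45+0) = 45
One optimal cutting: pieces 12 with 2 meters of scrap → $45.

45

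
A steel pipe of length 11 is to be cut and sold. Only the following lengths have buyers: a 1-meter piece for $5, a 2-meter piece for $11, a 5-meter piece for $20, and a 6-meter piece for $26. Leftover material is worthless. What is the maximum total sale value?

60

Build r[k] bottom-up: r[k] = max over allowed piece i of (p[i] + r[k−i]).
r[1] = 5
r[2] = 11
r[3] = 16  (first piece 1, then r[2]=11)
r[4] = 22  (first piece 2, then r[2]=11)
r[5] = 27  (first piece 1, then r[4]=22)
r[6] = 33  (first piece 2, then r[4]=22)
r[7] = 38  (first piece 1, then r[6]=33)
r[8] = 44  (first piece 2, then r[6]=33)
r[9] = 49  (first piece 1, then r[8]=44)
r[10] = 55  (first piece 2, then r[8]=44)
r[11] = 60  (first piece 1, then r[10]=55)
One optimal cutting: 2 + 2 + 2 + 2 + 2 + 1 → $60.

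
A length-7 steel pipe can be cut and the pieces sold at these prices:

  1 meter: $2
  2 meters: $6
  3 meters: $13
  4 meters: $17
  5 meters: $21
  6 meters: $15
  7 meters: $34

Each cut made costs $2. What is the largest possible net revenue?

34

Consider every possible first cut. v[k] is the best of p[i]+v[k−i] over all sellable i≤k, charging 2 whenever i<k.
v[1] = 2
v[2] = max(2+2-2, 6+0) = 6
v[3] = max(2+6-2, 6+2-2, 13+0) = 13
v[4] = max(2+13-2, 6+6-2, 13+2-2, 17+0) = 17
v[5] = max(2+17-2, 6+13-2, 13+6-2, 17+2-2, 21+0) = 21
v[6] = max(2+21-2, 6+17-2, 13+13-2, 17+6-2, 21+2-2, 15+0) = 24
v[7] = max(2+24-2, 6+21-2, 13+17-2, …, 15+2-2, 34+0) = 34
Best is to make no cuts and sell whole for $34.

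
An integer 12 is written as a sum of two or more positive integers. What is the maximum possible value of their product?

Define m[k] = max over 1≤i<k of i · max(k−i, m[k−i]); the inner max lets the remainder stay uncut if that's better.
m[2] = 1·max(1,0) = 1·1 = 1
m[3] = max(1·2, 2·1) = 2
m[4] = max(1·3, 2·2, 3·1) = 4
m[5] = max(1·4, 2·3, 3·2, 4·1) = 6
m[6] = max(1·6, 2·4, 3·3, 4·2, 5·1) = 9
m[7] = max(1·9, 2·6, 3·4, 4·3, 5·2, 6·1) = 12
m[8] = max(1·12, 2·9, 3·6, …, 6·2, 7·1) = 18
m[9] = max(1·18, 2·12, 3·9, …, 7·2, 8·1) = 27
m[10] = max(1·27, 2·18, 3·12, …, 8·2, 9·1) = 36
m[11] = max(1·36, 2·27, 3·18, …, 9·2, 10·1) = 54
m[12] = max(1·54, 2·36, 3·27, …, 10·2, 11·1) = 81
One optimal split: 3 + 3 + 3 + 3; product 3·3·3·3 = 81.

81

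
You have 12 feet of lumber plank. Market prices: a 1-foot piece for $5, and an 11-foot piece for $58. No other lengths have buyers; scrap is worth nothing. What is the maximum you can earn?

63

Let f[k] be the best obtainable value from length k. For each k, try every first piece i and keep the best of price[i] + f[k−i].
f[1] = 5
f[2] = 10  (first piece 1, then f[1]=5)
f[3] = 15  (first piece 1, then f[2]=10)
f[4] = 20  (first piece 1, then f[3]=15)
f[5] = 25  (first piece 1, then f[4]=20)
f[6] = 30  (first piece 1, then f[5]=25)
f[7] = 35  (first piece 1, then f[6]=30)
f[8] = 40  (first piece 1, then f[7]=35)
f[9] = 45  (first piece 1, then f[8]=40)
f[10] = 50  (first piece 1, then f[9]=45)
f[11] = max(5+50, 58+0) = 58
f[12] = max(5+58, 58+5) = 63
One optimal cutting: 11 + 1 → $63.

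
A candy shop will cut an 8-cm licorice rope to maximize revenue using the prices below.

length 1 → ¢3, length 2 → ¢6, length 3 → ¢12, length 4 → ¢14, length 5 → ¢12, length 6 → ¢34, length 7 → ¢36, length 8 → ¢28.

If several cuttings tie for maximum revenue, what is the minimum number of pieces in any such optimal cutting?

2

Let r[k] be the best obtainable value from length k. For each k, try every first piece i and keep the best of price[i] + r[k−i].
r[1] = 3
r[2] = max(3+3, 6+0) = 6
r[3] = max(3+6, 6+3, 12+0) = 12
r[4] = max(3+12, 6+6, 12+3, 14+0) = 15
r[5] = max(3+15, 6+12, 12+6, 14+3, 12+0) = 18
r[6] = max(3+18, 6+15, 12+12, 14+6, 12+3, 34+0) = 34
r[7] = max(3+34, 6+18, 12+15, …, 34+3, 36+0) = 37
r[8] = max(3+37, 6+34, 12+18, …, 36+3, 28+0) = 40
Maximum revenue is ¢40.
Now minimize piece count subject to staying optimal: for each k, pieces[k] = 1 + min over i with p[i]+r[k−i]=r[k] of pieces[k−i].
pieces[5] = 2
pieces[6] = 1
pieces[7] = 2
pieces[8] = 2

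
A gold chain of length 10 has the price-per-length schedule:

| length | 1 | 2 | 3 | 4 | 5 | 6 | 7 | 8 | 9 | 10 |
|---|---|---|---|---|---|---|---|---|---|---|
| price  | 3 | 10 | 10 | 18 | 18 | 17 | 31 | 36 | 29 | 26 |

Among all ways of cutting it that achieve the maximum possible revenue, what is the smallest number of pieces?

Build r[k] bottom-up: r[k] = max over allowed piece i of (p[i] + r[k−i]).
r[1] = 3
r[2] = max(3+3, 10+0) = 10
r[3] = max(3+10, 10+3, 10+0) = 13
r[4] = max(3+13, 10+10, 10+3, 18+0) = 20
r[5] = max(3+20, 10+13, 10+10, 18+3, 18+0) = 23
r[6] = max(3+23, 10+20, 10+13, 18+10, 18+3, 17+0) = 30
r[7] = max(3+30, 10+23, 10+20, …, 17+3, 31+0) = 33
r[8] = max(3+33, 10+30, 10+23, …, 31+3, 36+0) = 40
r[9] = max(3+40, 10+33, 10+30, …, 36+3, 29+0) = 43
r[10] = max(3+43, 10+40, 10+33, …, 29+3, 26+0) = 50
Maximum revenue is $50.
Now minimize piece count subject to staying optimal: for each k, pieces[k] = 1 + min over i with p[i]+r[k−i]=r[k] of pieces[k−i].
pieces[7] = 4
pieces[8] = 4
pieces[9] = 5
pieces[10] = 5

5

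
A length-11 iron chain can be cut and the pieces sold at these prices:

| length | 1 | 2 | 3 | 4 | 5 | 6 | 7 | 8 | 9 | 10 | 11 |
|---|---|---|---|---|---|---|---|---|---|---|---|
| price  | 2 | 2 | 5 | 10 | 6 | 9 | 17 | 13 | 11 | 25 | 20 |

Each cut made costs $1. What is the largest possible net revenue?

Build r[k] bottom-up: r[k] = max over allowed piece i of (p[i] + r[k−i]) − 1 per cut.
r[1] = 2
r[2] = max(2+2-1, 2+0) = 3
r[3] = max(2+3-1, 2+2-1, 5+0) = 5
r[4] = max(2+5-1, 2+3-1, 5+2-1, 10+0) = 10
r[5] = max(2+10-1, 2+5-1, 5+3-1, 10+2-1, 6+0) = 11
r[6] = max(2+11-1, 2+10-1, 5+5-1, 10+3-1, 6+2-1, 9+0) = 12
r[7] = max(2+12-1, 2+11-1, 5+10-1, …, 9+2-1, 17+0) = 17
r[8] = max(2+17-1, 2+12-1, 5+11-1, …, 17+2-1, 13+0) = 19
r[9] = max(2+19-1, 2+17-1, 5+12-1, …, 13+2-1, 11+0) = 20
r[10] = max(2+20-1, 2+19-1, 5+17-1, …, 11+2-1, 25+0) = 25
r[11] = max(2+25-1, 2+20-1, 5+19-1, …, 25+2-1, 20+0) = 26
One optimal plan: pieces 10 + 1 (1 cut) → $27 − $1 = $26.

26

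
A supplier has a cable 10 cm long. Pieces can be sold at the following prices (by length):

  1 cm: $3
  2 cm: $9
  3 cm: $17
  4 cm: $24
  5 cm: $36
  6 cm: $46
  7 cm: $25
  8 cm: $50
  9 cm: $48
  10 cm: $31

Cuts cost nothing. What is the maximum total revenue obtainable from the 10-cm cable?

Consider every possible first cut. R[k] is the best of p[i]+R[k−i] over all sellable i≤k.
R[1] = 3
R[2] = 9
R[3] = 17
R[4] = 24
R[5] = 36
R[6] = 46
R[7] = 49  (first piece 1, then R[6]=46)
R[8] = 55  (first piece 2, then R[6]=46)
R[9] = 63  (first piece 3, then R[6]=46)
R[10] = 72  (first piece 5, then R[5]=36)
One optimal cutting: 5 + 5 → $36 + $36 = $72.

72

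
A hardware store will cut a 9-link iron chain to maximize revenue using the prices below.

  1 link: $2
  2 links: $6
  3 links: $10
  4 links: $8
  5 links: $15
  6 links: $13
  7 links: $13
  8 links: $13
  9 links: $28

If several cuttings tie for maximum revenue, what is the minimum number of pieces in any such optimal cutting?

Let r[k] be the best obtainable value from length k. For each k, try every first piece i and keep the best of price[i] + r[k−i].
r[1] = 2
r[2] = 6
r[3] = 10
r[4] = 12  (first piece 1, then r[3]=10)
r[5] = 16  (first piece 2, then r[3]=10)
r[6] = 20  (first piece 3, then r[3]=10)
r[7] = 22  (first piece 1, then r[6]=20)
r[8] = 26  (first piece 2, then r[6]=20)
r[9] = 30  (first piece 3, then r[6]=20)
Maximum revenue is $30.
Now minimize piece count subject to staying optimal: for each k, pieces[k] = 1 + min over i with p[i]+r[k−i]=r[k] of pieces[k−i].
pieces[6] = 2
pieces[7] = 3
pieces[8] = 3
pieces[9] = 3

3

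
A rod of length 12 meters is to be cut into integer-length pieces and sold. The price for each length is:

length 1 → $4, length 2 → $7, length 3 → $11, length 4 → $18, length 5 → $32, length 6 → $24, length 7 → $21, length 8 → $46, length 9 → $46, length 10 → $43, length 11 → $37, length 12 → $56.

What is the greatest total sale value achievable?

72

Consider every possible first cut. best[k] is the best of p[i]+best[k−i] over all sellable i≤k.
best[1] = 4
best[2] = 8  (first piece 1, then best[1]=4)
best[3] = 12  (first piece 1, then best[2]=8)
best[4] = 18
best[5] = 32
best[6] = 36  (first piece 1, then best[5]=32)
best[7] = 40  (first piece 1, then best[6]=36)
best[8] = 46
best[9] = 50  (first piece 1, then best[8]=46)
best[10] = 64  (first piece 5, then best[5]=32)
best[11] = 68  (first piece 1, then best[10]=64)
best[12] = 72  (first piece 1, then best[11]=68)
One optimal cutting: 5 + 5 + 1 + 1 → $32 + $32 + $4 + $4 = $72.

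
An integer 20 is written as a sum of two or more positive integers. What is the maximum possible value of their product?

1458

Define g[k] = max over 1≤i<k of i · max(k−i, g[k−i]); the inner max lets the remainder stay uncut if that's better.
Small cases: g[2]=1, g[3]=2, g[4]=4, g[5]=6, g[6]=9, g[7]=12, g[8]=18, g[9]=27, g[10]=36, g[11]=54, g[12]=81, g[13]=108, g[14]=162.
g[15] = 3*max(12,81) = 3*81 = 243
g[16] = 2*max(14,162) = 2*162 = 324
g[17] = 2*max(15,243) = 2*243 = 486
g[18] = 3*max(15,243) = 3*243 = 729
g[19] = 2*max(17,486) = 2*486 = 972
g[20] = 2*max(18,729) = 2*729 = 1458
One optimal split: 3 + 3 + 3 + 3 + 3 + 3 + 2; product 3*3*3*3*3*3*2 = 1458.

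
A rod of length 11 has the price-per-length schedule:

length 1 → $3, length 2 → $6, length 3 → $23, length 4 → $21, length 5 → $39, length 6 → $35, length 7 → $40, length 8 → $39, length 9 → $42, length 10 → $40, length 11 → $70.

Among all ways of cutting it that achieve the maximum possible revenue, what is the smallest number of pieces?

Let r[k] be the best obtainable value from length k. For each k, try every first piece i and keep the best of price[i] + r[k−i].
r[1] = 3
r[2] = max(3+3, 6+0) = 6
r[3] = max(3+6, 6+3, 23+0) = 23
r[4] = max(3+23, 6+6, 23+3, 21+0) = 26
r[5] = max(3+26, 6+23, 23+6, 21+3, 39+0) = 39
r[6] = max(3+39, 6+26, 23+23, 21+6, 39+3, 35+0) = 46
r[7] = max(3+46, 6+39, 23+26, …, 35+3, 40+0) = 49
r[8] = max(3+49, 6+46, 23+39, …, 40+3, 39+0) = 62
r[9] = max(3+62, 6+49, 23+46, …, 39+3, 42+0) = 69
r[10] = max(3+69, 6+62, 23+49, …, 42+3, 40+0) = 78
r[11] = max(3+78, 6+69, 23+62, …, 40+3, 70+0) = 85
Maximum revenue is $85.
Now minimize piece count subject to staying optimal: for each k, pieces[k] = 1 + min over i with p[i]+r[k−i]=r[k] of pieces[k−i].
pieces[8] = 2
pieces[9] = 3
pieces[10] = 2
pieces[11] = 3

3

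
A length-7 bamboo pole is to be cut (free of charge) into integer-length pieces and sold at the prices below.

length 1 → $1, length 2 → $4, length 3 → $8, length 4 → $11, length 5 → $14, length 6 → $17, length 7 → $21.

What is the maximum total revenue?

Build R[k] bottom-up: R[k] = max over allowed piece i of (p[i] + R[k−i]).
R[1] = 1
R[2] = max(1+1, 4+0) = 4
R[3] = max(1+4, 4+1, 8+0) = 8
R[4] = max(1+8, 4+4, 8+1, 11+0) = 11
R[5] = max(1+11, 4+8, 8+4, 11+1, 14+0) = 14
R[6] = max(1+14, 4+11, 8+8, 11+4, 14+1, 17+0) = 17
R[7] = max(1+17, 4+14, 8+11, …, 17+1, 21+0) = 21
Best is to sell the whole 7-foot piece uncut for $21.

21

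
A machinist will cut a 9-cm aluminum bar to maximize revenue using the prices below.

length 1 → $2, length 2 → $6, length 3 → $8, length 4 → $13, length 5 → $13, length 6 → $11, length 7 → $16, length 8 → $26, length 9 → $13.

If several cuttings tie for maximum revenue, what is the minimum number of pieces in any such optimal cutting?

2

Consider every possible first cut. r[k] is the best of p[i]+r[k−i] over all sellable i≤k.
r[1] = 2
r[2] = 6
r[3] = 8  (first piece 1, then r[2]=6)
r[4] = 13
r[5] = 15  (first piece 1, then r[4]=13)
r[6] = 19  (first piece 2, then r[4]=13)
r[7] = 21  (first piece 1, then r[6]=19)
r[8] = 26  (first piece 4, then r[4]=13)
r[9] = 28  (first piece 1, then r[8]=26)
Maximum revenue is $28.
Now minimize piece count subject to staying optimal: for each k, pieces[k] = 1 + min over i with p[i]+r[k−i]=r[k] of pieces[k−i].
pieces[6] = 2
pieces[7] = 2
pieces[8] = 1
pieces[9] = 2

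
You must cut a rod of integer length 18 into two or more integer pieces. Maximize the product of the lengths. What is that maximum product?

729

Define prod[k] = max over 1≤i<k of i · max(k−i, prod[k−i]); the inner max lets the remainder stay uncut if that's better.
prod[2] = 1*max(1,0) = 1*1 = 1
prod[3] = 1*max(2,1) = 1*2 = 2
prod[4] = 2*max(2,1) = 2*2 = 4
prod[5] = 2*max(3,2) = 2*3 = 6
prod[6] = 3*max(3,2) = 3*3 = 9
prod[7] = 2*max(5,6) = 2*6 = 12
prod[8] = 2*max(6,9) = 2*9 = 18
prod[9] = 3*max(6,9) = 3*9 = 27
prod[10] = 2*max(8,18) = 2*18 = 36
prod[11] = 2*max(9,27) = 2*27 = 54
prod[12] = 3*max(9,27) = 3*27 = 81
prod[13] = 2*max(11,54) = 2*54 = 108
prod[14] = 2*max(12,81) = 2*81 = 162
prod[15] = 3*max(12,81) = 3*81 = 243
prod[16] = 2*max(14,162) = 2*162 = 324
prod[17] = 2*max(15,243) = 2*243 = 486
prod[18] = 3*max(15,243) = 3*243 = 729
One optimal split: 3 + 3 + 3 + 3 + 3 + 3; product 3*3*3*3*3*3 = 729.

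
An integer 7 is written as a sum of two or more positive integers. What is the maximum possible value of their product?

Fill g[k] for k=2..7: at each k try every first piece i and multiply by the better of (k−i) uncut or g[k−i].
g[2] = 1×max(1,0) = 1×1 = 1
g[3] = max(1×2, 2×1) = 2
g[4] = max(1×3, 2×2, 3×1) = 4
g[5] = max(1×4, 2×3, 3×2, 4×1) = 6
g[6] = max(1×6, 2×4, 3×3, 4×2, 5×1) = 9
g[7] = max(1×9, 2×6, 3×4, 4×3, 5×2, 6×1) = 12
One optimal split: 3 + 2 + 2; product 3×2×2 = 12.

12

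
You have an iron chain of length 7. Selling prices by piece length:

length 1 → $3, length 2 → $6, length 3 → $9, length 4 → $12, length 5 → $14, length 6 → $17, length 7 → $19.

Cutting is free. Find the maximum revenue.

21

Consider every possible first cut. r[k] is the best of p[i]+r[k−i] over all sellable i≤k.
r[1] = 3
r[2] = max(3+3, 6+0) = 6
r[3] = max(3+6, 6+3, 9+0) = 9
r[4] = max(3+9, 6+6, 9+3, 12+0) = 12
r[5] = max(3+12, 6+9, 9+6, 12+3, 14+0) = 15
r[6] = max(3+15, 6+12, 9+9, 12+6, 14+3, 17+0) = 18
r[7] = max(3+18, 6+15, 9+12, …, 17+3, 19+0) = 21
One optimal cutting: 1 + 1 + 1 + 1 + 1 + 1 + 1 → $3 + $3 + $3 + $3 + $3 + $3 + $3 = $21.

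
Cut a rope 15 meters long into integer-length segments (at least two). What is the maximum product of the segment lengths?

Let P[k] be the best product for length k (with at least one cut). For each first piece i, the rest contributes max(k−i, P[k−i]).
P[2] = 1×max(1,0) = 1×1 = 1
P[3] = 1×max(2,1) = 1×2 = 2
P[4] = 2×max(2,1) = 2×2 = 4
P[5] = 2×max(3,2) = 2×3 = 6
P[6] = 3×max(3,2) = 3×3 = 9
P[7] = 2×max(5,6) = 2×6 = 12
P[8] = 2×max(6,9) = 2×9 = 18
P[9] = 3×max(6,9) = 3×9 = 27
P[10] = 2×max(8,18) = 2×18 = 36
P[11] = 2×max(9,27) = 2×27 = 54
P[12] = 3×max(9,27) = 3×27 = 81
P[13] = 2×max(11,54) = 2×54 = 108
P[14] = 2×max(12,81) = 2×81 = 162
P[15] = 3×max(12,81) = 3×81 = 243
One optimal split: 3 + 3 + 3 + 3 + 3; product 3×3×3×3×3 = 243.

243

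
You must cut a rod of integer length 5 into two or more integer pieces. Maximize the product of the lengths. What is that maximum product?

Define prod[k] = max over 1≤i<k of i · max(k−i, prod[k−i]); the inner max lets the remainder stay uncut if that's better.
prod[2] = 1×max(1,0) = 1×1 = 1
prod[3] = 1×max(2,1) = 1×2 = 2
prod[4] = 2×max(2,1) = 2×2 = 4
prod[5] = 2×max(3,2) = 2×3 = 6
One optimal split: 3 + 2; product 3×2 = 6.

6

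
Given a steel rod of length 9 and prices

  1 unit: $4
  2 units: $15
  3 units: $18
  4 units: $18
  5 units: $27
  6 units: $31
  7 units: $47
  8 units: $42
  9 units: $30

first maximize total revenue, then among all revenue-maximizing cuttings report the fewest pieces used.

Consider every possible first cut. r[k] is the best of p[i]+r[k−i] over all sellable i≤k.
r[1] = 4
r[2] = 15
r[3] = 19  (first piece 1, then r[2]=15)
r[4] = 30  (first piece 2, then r[2]=15)
r[5] = 34  (first piece 1, then r[4]=30)
r[6] = 45  (first piece 2, then r[4]=30)
r[7] = 49  (first piece 1, then r[6]=45)
r[8] = 60  (first piece 2, then r[6]=45)
r[9] = 64  (first piece 1, then r[8]=60)
Maximum revenue is $64.
Now minimize piece count subject to staying optimal: for each k, pieces[k] = 1 + min over i with p[i]+r[k−i]=r[k] of pieces[k−i].
pieces[6] = 3
pieces[7] = 4
pieces[8] = 4
pieces[9] = 5

5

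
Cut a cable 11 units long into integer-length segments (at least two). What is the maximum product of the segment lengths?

54

Fill P[k] for k=2..11: at each k try every first piece i and multiply by the better of (k−i) uncut or P[k−i].
P[2] = 1*max(1,0) = 1*1 = 1
P[3] = 1*max(2,1) = 1*2 = 2
P[4] = 2*max(2,1) = 2*2 = 4
P[5] = 2*max(3,2) = 2*3 = 6
P[6] = 3*max(3,2) = 3*3 = 9
P[7] = 2*max(5,6) = 2*6 = 12
P[8] = 2*max(6,9) = 2*9 = 18
P[9] = 3*max(6,9) = 3*9 = 27
P[10] = 2*max(8,18) = 2*18 = 36
P[11] = 2*max(9,27) = 2*27 = 54
One optimal split: 3 + 3 + 3 + 2; product 3*3*3*2 = 54.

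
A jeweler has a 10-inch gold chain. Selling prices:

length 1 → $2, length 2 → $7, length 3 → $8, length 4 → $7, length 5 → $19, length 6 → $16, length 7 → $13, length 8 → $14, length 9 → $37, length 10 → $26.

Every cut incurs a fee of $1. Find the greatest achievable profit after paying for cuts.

Let net[k] be the best obtainable value from length k. For each k, try every first piece i and keep the best of price[i] + net[k−i] minus the 1 cut fee when i<k.
net[1] = 2
net[2] = max(2+2-1, 7+0) = 7
net[3] = max(2+7-1, 7+2-1, 8+0) = 8
net[4] = max(2+8-1, 7+7-1, 8+2-1, 7+0) = 13
net[5] = max(2+13-1, 7+8-1, 8+7-1, 7+2-1, 19+0) = 19
net[6] = max(2+19-1, 7+13-1, 8+8-1, 7+7-1, 19+2-1, 16+0) = 20
net[7] = max(2+20-1, 7+19-1, 8+13-1, …, 16+2-1, 13+0) = 25
net[8] = max(2+25-1, 7+20-1, 8+19-1, …, 13+2-1, 14+0) = 26
net[9] = max(2+26-1, 7+25-1, 8+20-1, …, 14+2-1, 37+0) = 37
net[10] = max(2+37-1, 7+26-1, 8+25-1, …, 37+2-1, 26+0) = 38
One optimal plan: pieces 9 + 1 (1 cut) → $39 − $1 = $38.

38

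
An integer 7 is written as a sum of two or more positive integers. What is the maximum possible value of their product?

Fill f[k] for k=2..7: at each k try every first piece i and multiply by the better of (k−i) uncut or f[k−i].
Small cases: f[2]=1.
f[3] = 1·max(2,1) = 1·2 = 2
f[4] = 2·max(2,1) = 2·2 = 4
f[5] = 2·max(3,2) = 2·3 = 6
f[6] = 3·max(3,2) = 3·3 = 9
f[7] = 2·max(5,6) = 2·6 = 12
One optimal split: 3 + 2 + 2; product 3·2·2 = 12.

12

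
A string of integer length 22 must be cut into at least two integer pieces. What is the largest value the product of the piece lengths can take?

2916

Define P[k] = max over 1≤i<k of i · max(k−i, P[k−i]); the inner max lets the remainder stay uncut if that's better.
P[2] = 1*max(1,0) = 1*1 = 1
P[3] = 1*max(2,1) = 1*2 = 2
P[4] = 2*max(2,1) = 2*2 = 4
P[5] = 2*max(3,2) = 2*3 = 6
P[6] = 3*max(3,2) = 3*3 = 9
P[7] = 2*max(5,6) = 2*6 = 12
P[8] = 2*max(6,9) = 2*9 = 18
P[9] = 3*max(6,9) = 3*9 = 27
P[10] = 2*max(8,18) = 2*18 = 36
P[11] = 2*max(9,27) = 2*27 = 54
P[12] = 3*max(9,27) = 3*27 = 81
P[13] = 2*max(11,54) = 2*54 = 108
P[14] = 2*max(12,81) = 2*81 = 162
P[15] = 3*max(12,81) = 3*81 = 243
P[16] = 2*max(14,162) = 2*162 = 324
P[17] = 2*max(15,243) = 2*243 = 486
P[18] = 3*max(15,243) = 3*243 = 729
P[19] = 2*max(17,486) = 2*486 = 972
P[20] = 2*max(18,729) = 2*729 = 1458
P[21] = 3*max(18,729) = 3*729 = 2187
P[22] = 2*max(20,1458) = 2*1458 = 2916
One optimal split: 3 + 3 + 3 + 3 + 3 + 3 + 2 + 2; product 3*3*3*3*3*3*2*2 = 2916.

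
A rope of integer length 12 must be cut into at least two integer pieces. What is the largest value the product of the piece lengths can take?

Define P[k] = max over 1≤i<k of i · max(k−i, P[k−i]); the inner max lets the remainder stay uncut if that's better.
Small cases: P[2]=1, P[3]=2, P[4]=4.
P[5] = 2×max(3,2) = 2×3 = 6
P[6] = 3×max(3,2) = 3×3 = 9
P[7] = 2×max(5,6) = 2×6 = 12
P[8] = 2×max(6,9) = 2×9 = 18
P[9] = 3×max(6,9) = 3×9 = 27
P[10] = 2×max(8,18) = 2×18 = 36
P[11] = 2×max(9,27) = 2×27 = 54
P[12] = 3×max(9,27) = 3×27 = 81
One optimal split: 3 + 3 + 3 + 3; product 3×3×3×3 = 81.

81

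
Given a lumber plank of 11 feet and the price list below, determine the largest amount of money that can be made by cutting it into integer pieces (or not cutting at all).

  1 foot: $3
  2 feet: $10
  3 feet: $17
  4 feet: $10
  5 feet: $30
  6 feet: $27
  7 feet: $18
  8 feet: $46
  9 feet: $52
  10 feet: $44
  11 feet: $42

64

Build R[k] bottom-up: R[k] = max over allowed piece i of (p[i] + R[k−i]).
R[1] = 3
R[2] = max(3+3, 10+0) = 10
R[3] = max(3+10, 10+3, 17+0) = 17
R[4] = max(3+17, 10+10, 17+3, 10+0) = 20
R[5] = max(3+20, 10+17, 17+10, 10+3, 30+0) = 30
R[6] = max(3+30, 10+20, 17+17, 10+10, 30+3, 27+0) = 34
R[7] = max(3+34, 10+30, 17+20, …, 27+3, 18+0) = 40
R[8] = max(3+40, 10+34, 17+30, …, 18+3, 46+0) = 47
R[9] = max(3+47, 10+40, 17+34, …, 46+3, 52+0) = 52
R[10] = max(3+52, 10+47, 17+40, …, 52+3, 44+0) = 60
R[11] = max(3+60, 10+52, 17+47, …, 44+3, 42+0) = 64
One optimal cutting: 5 + 3 + 3 → $30 + $17 + $17 = $64.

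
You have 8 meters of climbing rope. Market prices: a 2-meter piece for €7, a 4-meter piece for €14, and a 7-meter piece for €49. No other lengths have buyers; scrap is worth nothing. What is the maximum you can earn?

Consider every possible first cut. best[k] is the best of p[i]+best[k−i] over all sellable i≤k.
best[1] = 0
best[2] = 7
best[3] = 7
best[4] = max(7+7, 14+0) = 14
best[5] = max(7+7, 14+0) = 14
best[6] = max(7+14, 14+7) = 21
best[7] = max(7+14, 14+7, 49+0) = 49
best[8] = max(7+21, 14+14, 49+0) = 49
One optimal cutting: pieces 7 with 1 meter of scrap → €49.

49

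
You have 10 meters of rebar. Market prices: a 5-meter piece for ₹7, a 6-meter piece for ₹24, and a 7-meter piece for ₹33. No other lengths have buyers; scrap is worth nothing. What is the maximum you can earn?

Consider every possible first cut. r[k] is the best of p[i]+r[k−i] over all sellable i≤k.
r[1] = 0
r[2] = 0
r[3] = 0
r[4] = 0
r[5] = 7
r[6] = max(7+0, 24+0) = 24
r[7] = max(7+0, 24+0, 33+0) = 33
r[8] = max(7+0, 24+0, 33+0) = 33
r[9] = max(7+0, 24+0, 33+0) = 33
r[10] = max(7+7, 24+0, 33+0) = 33
One optimal cutting: pieces 7 with 3 meters of scrap → ₹33.

33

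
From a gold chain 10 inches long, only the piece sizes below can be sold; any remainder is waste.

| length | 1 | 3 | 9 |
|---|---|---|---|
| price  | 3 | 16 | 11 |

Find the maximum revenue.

51

Consider every possible first cut. best[k] is the best of p[i]+best[k−i] over all sellable i≤k.
best[1] = 3
best[2] = 6  (first piece 1, then best[1]=3)
best[3] = 16
best[4] = 19  (first piece 1, then best[3]=16)
best[5] = 22  (first piece 1, then best[4]=19)
best[6] = 32  (first piece 3, then best[3]=16)
best[7] = 35  (first piece 1, then best[6]=32)
best[8] = 38  (first piece 1, then best[7]=35)
best[9] = 48  (first piece 3, then best[6]=32)
best[10] = 51  (first piece 1, then best[9]=48)
One optimal cutting: 3 + 3 + 3 + 1 → $51.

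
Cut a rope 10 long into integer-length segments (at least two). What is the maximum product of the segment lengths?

36

Let g[k] be the best product for length k (with at least one cut). For each first piece i, the rest contributes max(k−i, g[k−i]).
Small cases: g[2]=1.
g[3] = max(1×2, 2×1) = 2
g[4] = max(1×3, 2×2, 3×1) = 4
g[5] = max(1×4, 2×3, 3×2, 4×1) = 6
g[6] = max(1×6, 2×4, 3×3, 4×2, 5×1) = 9
g[7] = max(1×9, 2×6, 3×4, 4×3, 5×2, 6×1) = 12
g[8] = max(1×12, 2×9, 3×6, …, 6×2, 7×1) = 18
g[9] = max(1×18, 2×12, 3×9, …, 7×2, 8×1) = 27
g[10] = max(1×27, 2×18, 3×12, …, 8×2, 9×1) = 36
One optimal split: 3 + 3 + 2 + 2; product 3×3×2×2 = 36.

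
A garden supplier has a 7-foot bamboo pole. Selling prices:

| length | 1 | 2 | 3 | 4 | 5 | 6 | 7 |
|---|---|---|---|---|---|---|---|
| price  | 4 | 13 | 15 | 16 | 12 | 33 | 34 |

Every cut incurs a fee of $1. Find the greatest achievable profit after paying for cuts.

Let r[k] be the best obtainable value from length k. For each k, try every first piece i and keep the best of price[i] + r[k−i] minus the 1 cut fee when i<k.
r[1] = 4
r[2] = max(4+4-1, 13+0) = 13
r[3] = max(4+13-1, 13+4-1, 15+0) = 16
r[4] = max(4+16-1, 13+13-1, 15+4-1, 16+0) = 25
r[5] = max(4+25-1, 13+16-1, 15+13-1, 16+4-1, 12+0) = 28
r[6] = max(4+28-1, 13+25-1, 15+16-1, 16+13-1, 12+4-1, 33+0) = 37
r[7] = max(4+37-1, 13+28-1, 15+25-1, …, 33+4-1, 34+0) = 40
One optimal plan: pieces 2 + 2 + 2 + 1 (3 cuts) → $43 − $3 = $40.

40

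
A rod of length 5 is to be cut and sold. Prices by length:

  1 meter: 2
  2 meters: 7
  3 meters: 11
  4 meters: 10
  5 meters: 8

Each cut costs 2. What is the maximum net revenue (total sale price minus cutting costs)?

16

Let r[k] be the best obtainable value from length k. For each k, try every first piece i and keep the best of price[i] + r[k−i] minus the 2 cut fee when i<k.
r[1] = 2
r[2] = 7
r[3] = 11
r[4] = 12  (first piece 2, then r[2]=7)
r[5] = 16  (first piece 2, then r[3]=11)
One optimal plan: pieces 3 + 2 (1 cut) → 18 − 2 = 16.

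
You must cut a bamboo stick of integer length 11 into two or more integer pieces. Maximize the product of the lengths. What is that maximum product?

Define prod[k] = max over 1≤i<k of i · max(k−i, prod[k−i]); the inner max lets the remainder stay uncut if that's better.
Small cases: prod[2]=1, prod[3]=2, prod[4]=4, prod[5]=6, prod[6]=9.
prod[7] = max(1×9, 2×6, 3×4, 4×3, 5×2, 6×1) = 12
prod[8] = max(1×12, 2×9, 3×6, …, 6×2, 7×1) = 18
prod[9] = max(1×18, 2×12, 3×9, …, 7×2, 8×1) = 27
prod[10] = max(1×27, 2×18, 3×12, …, 8×2, 9×1) = 36
prod[11] = max(1×36, 2×27, 3×18, …, 9×2, 10×1) = 54
One optimal split: 3 + 3 + 3 + 2; product 3×3×3×2 = 54.

54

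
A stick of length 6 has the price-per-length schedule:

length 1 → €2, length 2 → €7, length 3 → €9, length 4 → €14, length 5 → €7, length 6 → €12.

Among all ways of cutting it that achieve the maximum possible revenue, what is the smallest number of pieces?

2

Consider every possible first cut. r[k] is the best of p[i]+r[k−i] over all sellable i≤k.
r[1] = 2
r[2] = 7
r[3] = 9  (first piece 1, then r[2]=7)
r[4] = 14  (first piece 2, then r[2]=7)
r[5] = 16  (first piece 1, then r[4]=14)
r[6] = 21  (first piece 2, then r[4]=14)
Maximum revenue is €21.
Now minimize piece count subject to staying optimal: for each k, pieces[k] = 1 + min over i with p[i]+r[k−i]=r[k] of pieces[k−i].
pieces[3] = 1
pieces[4] = 1
pieces[5] = 2
pieces[6] = 2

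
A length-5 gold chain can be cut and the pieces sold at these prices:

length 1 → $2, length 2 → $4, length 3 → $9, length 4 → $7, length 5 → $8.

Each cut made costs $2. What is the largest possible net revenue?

11

Build r[k] bottom-up: r[k] = max over allowed piece i of (p[i] + r[k−i]) − 2 per cut.
r[1] = 2
r[2] = max(2+2-2, 4+0) = 4
r[3] = max(2+4-2, 4+2-2, 9+0) = 9
r[4] = max(2+9-2, 4+4-2, 9+2-2, 7+0) = 9
r[5] = max(2+9-2, 4+9-2, 9+4-2, 7+2-2, 8+0) = 11
One optimal plan: pieces 3 + 2 (1 cut) → $13 − $2 = $11.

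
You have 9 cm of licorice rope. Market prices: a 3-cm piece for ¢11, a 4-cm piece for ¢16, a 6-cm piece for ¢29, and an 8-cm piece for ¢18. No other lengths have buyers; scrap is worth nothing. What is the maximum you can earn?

40

Build r[k] bottom-up: r[k] = max over allowed piece i of (p[i] + r[k−i]).
r[1] = 0
r[2] = 0
r[3] = 11
r[4] = max(11+0, 16+0) = 16
r[5] = max(11+0, 16+0) = 16
r[6] = max(11+11, 16+0, 29+0) = 29
r[7] = max(11+16, 16+11, 29+0) = 29
r[8] = max(11+16, 16+16, 29+0, 18+0) = 32
r[9] = max(11+29, 16+16, 29+11, 18+0) = 40
One optimal cutting: 6 + 3 → ¢40.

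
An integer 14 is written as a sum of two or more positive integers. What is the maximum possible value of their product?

Fill P[k] for k=2..14: at each k try every first piece i and multiply by the better of (k−i) uncut or P[k−i].
Small cases: P[2]=1, P[3]=2, P[4]=4, P[5]=6, P[6]=9, P[7]=12, P[8]=18, P[9]=27.
P[10] = max(1*27, 2*18, 3*12, …, 8*2, 9*1) = 36
P[11] = max(1*36, 2*27, 3*18, …, 9*2, 10*1) = 54
P[12] = max(1*54, 2*36, 3*27, …, 10*2, 11*1) = 81
P[13] = max(1*81, 2*54, 3*36, …, 11*2, 12*1) = 108
P[14] = max(1*108, 2*81, 3*54, …, 12*2, 13*1) = 162
One optimal split: 3 + 3 + 3 + 3 + 2; product 3*3*3*3*2 = 162.

162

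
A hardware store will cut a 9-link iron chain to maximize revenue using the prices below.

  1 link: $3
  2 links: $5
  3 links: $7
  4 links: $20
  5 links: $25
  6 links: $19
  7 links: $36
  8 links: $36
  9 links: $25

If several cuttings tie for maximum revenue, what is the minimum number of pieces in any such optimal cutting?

Consider every possible first cut. r[k] is the best of p[i]+r[k−i] over all sellable i≤k.
r[1] = 3
r[2] = max(3+3, 5+0) = 6
r[3] = max(3+6, 5+3, 7+0) = 9
r[4] = max(3+9, 5+6, 7+3, 20+0) = 20
r[5] = max(3+20, 5+9, 7+6, 20+3, 25+0) = 25
r[6] = max(3+25, 5+20, 7+9, 20+6, 25+3, 19+0) = 28
r[7] = max(3+28, 5+25, 7+20, …, 19+3, 36+0) = 36
r[8] = max(3+36, 5+28, 7+25, …, 36+3, 36+0) = 40
r[9] = max(3+40, 5+36, 7+28, …, 36+3, 25+0) = 45
Maximum revenue is $45.
Now minimize piece count subject to staying optimal: for each k, pieces[k] = 1 + min over i with p[i]+r[k−i]=r[k] of pieces[k−i].
pieces[6] = 2
pieces[7] = 1
pieces[8] = 2
pieces[9] = 2

2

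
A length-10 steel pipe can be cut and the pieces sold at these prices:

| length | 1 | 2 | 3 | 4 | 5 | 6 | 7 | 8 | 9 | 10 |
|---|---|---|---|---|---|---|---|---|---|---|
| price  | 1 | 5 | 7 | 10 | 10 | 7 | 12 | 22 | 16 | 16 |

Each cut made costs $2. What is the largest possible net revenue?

25

Consider every possible first cut. r[k] is the best of p[i]+r[k−i] over all sellable i≤k, charging 2 whenever i<k.
r[1] = 1
r[2] = max(1+1-2, 5+0) = 5
r[3] = max(1+5-2, 5+1-2, 7+0) = 7
r[4] = max(1+7-2, 5+5-2, 7+1-2, 10+0) = 10
r[5] = max(1+10-2, 5+7-2, 7+5-2, 10+1-2, 10+0) = 10
r[6] = max(1+10-2, 5+10-2, 7+7-2, 10+5-2, 10+1-2, 7+0) = 13
r[7] = max(1+13-2, 5+10-2, 7+10-2, …, 7+1-2, 12+0) = 15
r[8] = max(1+15-2, 5+13-2, 7+10-2, …, 12+1-2, 22+0) = 22
r[9] = max(1+22-2, 5+15-2, 7+13-2, …, 22+1-2, 16+0) = 21
r[10] = max(1+21-2, 5+22-2, 7+15-2, …, 16+1-2, 16+0) = 25
One optimal plan: pieces 8 + 2 (1 cut) → $27 − $2 = $25.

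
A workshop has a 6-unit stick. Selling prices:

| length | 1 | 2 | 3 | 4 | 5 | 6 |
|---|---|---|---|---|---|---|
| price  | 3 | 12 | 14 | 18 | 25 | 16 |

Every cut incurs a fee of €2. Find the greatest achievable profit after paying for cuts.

Let v[k] be the best obtainable value from length k. For each k, try every first piece i and keep the best of price[i] + v[k−i] minus the 2 cut fee when i<k.
v[1] = 3
v[2] = max(3+3-2, 12+0) = 12
v[3] = max(3+12-2, 12+3-2, 14+0) = 14
v[4] = max(3+14-2, 12+12-2, 14+3-2, 18+0) = 22
v[5] = max(3+22-2, 12+14-2, 14+12-2, 18+3-2, 25+0) = 25
v[6] = max(3+25-2, 12+22-2, 14+14-2, 18+12-2, 25+3-2, 16+0) = 32
One optimal plan: pieces 2 + 2 + 2 (2 cuts) → €36 − €4 = €32.

32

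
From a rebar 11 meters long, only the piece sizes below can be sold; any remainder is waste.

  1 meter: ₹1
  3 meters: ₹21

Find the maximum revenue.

Let f[k] be the best obtainable value from length k. For each k, try every first piece i and keep the best of price[i] + f[k−i].
f[1] = 1
f[2] = 2  (first piece 1, then f[1]=1)
f[3] = max(1+2, 21+0) = 21
f[4] = max(1+21, 21+1) = 22
f[5] = max(1+22, 21+2) = 23
f[6] = max(1+23, 21+21) = 42
f[7] = max(1+42, 21+22) = 43
f[8] = max(1+43, 21+23) = 44
f[9] = max(1+44, 21+42) = 63
f[10] = max(1+63, 21+43) = 64
f[11] = max(1+64, 21+44) = 65
One optimal cutting: 3 + 3 + 3 + 1 + 1 → ₹65.

65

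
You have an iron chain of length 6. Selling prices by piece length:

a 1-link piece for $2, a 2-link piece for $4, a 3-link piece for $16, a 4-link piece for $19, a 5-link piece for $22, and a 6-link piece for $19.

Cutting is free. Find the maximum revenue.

32

Consider every possible first cut. R[k] is the best of p[i]+R[k−i] over all sellable i≤k.
R[1] = 2
R[2] = max(2+2, 4+0) = 4
R[3] = max(2+4, 4+2, 16+0) = 16
R[4] = max(2+16, 4+4, 16+2, 19+0) = 19
R[5] = max(2+19, 4+16, 16+4, 19+2, 22+0) = 22
R[6] = max(2+22, 4+19, 16+16, 19+4, 22+2, 19+0) = 32
One optimal cutting: 3 + 3 → $16 + $16 = $32.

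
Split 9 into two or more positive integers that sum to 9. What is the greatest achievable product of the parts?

27

Fill m[k] for k=2..9: at each k try every first piece i and multiply by the better of (k−i) uncut or m[k−i].
Small cases: m[2]=1, m[3]=2.
m[4] = max(1*3, 2*2, 3*1) = 4
m[5] = max(1*4, 2*3, 3*2, 4*1) = 6
m[6] = max(1*6, 2*4, 3*3, 4*2, 5*1) = 9
m[7] = max(1*9, 2*6, 3*4, 4*3, 5*2, 6*1) = 12
m[8] = max(1*12, 2*9, 3*6, …, 6*2, 7*1) = 18
m[9] = max(1*18, 2*12, 3*9, …, 7*2, 8*1) = 27
One optimal split: 3 + 3 + 3; product 3*3*3 = 27.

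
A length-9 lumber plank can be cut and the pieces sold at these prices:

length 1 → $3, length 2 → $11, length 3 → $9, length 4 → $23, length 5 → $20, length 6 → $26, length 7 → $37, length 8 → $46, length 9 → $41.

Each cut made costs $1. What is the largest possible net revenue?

48

Let net[k] be the best obtainable value from length k. For each k, try every first piece i and keep the best of price[i] + net[k−i] minus the 1 cut fee when i<k.
net[1] = 3
net[2] = 11
net[3] = 13  (first piece 1, then net[2]=11)
net[4] = 23
net[5] = 25  (first piece 1, then net[4]=23)
net[6] = 33  (first piece 2, then net[4]=23)
net[7] = 37
net[8] = 46
net[9] = 48  (first piece 1, then net[8]=46)
One optimal plan: pieces 8 + 1 (1 cut) → $49 − $1 = $48.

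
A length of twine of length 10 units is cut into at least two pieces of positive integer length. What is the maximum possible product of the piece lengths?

36

Fill f[k] for k=2..10: at each k try every first piece i and multiply by the better of (k−i) uncut or f[k−i].
f[2] = 1*max(1,0) = 1*1 = 1
f[3] = 1*max(2,1) = 1*2 = 2
f[4] = 2*max(2,1) = 2*2 = 4
f[5] = 2*max(3,2) = 2*3 = 6
f[6] = 3*max(3,2) = 3*3 = 9
f[7] = 2*max(5,6) = 2*6 = 12
f[8] = 2*max(6,9) = 2*9 = 18
f[9] = 3*max(6,9) = 3*9 = 27
f[10] = 2*max(8,18) = 2*18 = 36
One optimal split: 3 + 3 + 2 + 2; product 3*3*2*2 = 36.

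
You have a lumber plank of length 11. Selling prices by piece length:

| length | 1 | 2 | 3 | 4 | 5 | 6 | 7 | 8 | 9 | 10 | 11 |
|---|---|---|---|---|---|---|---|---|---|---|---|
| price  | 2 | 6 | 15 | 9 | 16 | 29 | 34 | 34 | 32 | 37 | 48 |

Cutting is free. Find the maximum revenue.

Consider every possible first cut. R[k] is the best of p[i]+R[k−i] over all sellable i≤k.
R[1] = 2
R[2] = 6
R[3] = 15
R[4] = 17  (first piece 1, then R[3]=15)
R[5] = 21  (first piece 2, then R[3]=15)
R[6] = 30  (first piece 3, then R[3]=15)
R[7] = 34
R[8] = 36  (first piece 1, then R[7]=34)
R[9] = 45  (first piece 3, then R[6]=30)
R[10] = 49  (first piece 3, then R[7]=34)
R[11] = 51  (first piece 1, then R[10]=49)
One optimal cutting: 7 + 3 + 1 → $34 + $15 + $2 = $51.

51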